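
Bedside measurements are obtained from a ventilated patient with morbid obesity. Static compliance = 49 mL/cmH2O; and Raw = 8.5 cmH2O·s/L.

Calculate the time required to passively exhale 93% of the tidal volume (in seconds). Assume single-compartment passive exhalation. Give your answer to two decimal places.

τ = R × C = 8.5 × 49 mL/cmH2O = 8.5 × 0.049 L/cmH2O = 0.4165 s.
Exhaled fraction f = 1 − e^(−t/τ) → t = −τ·ln(1 − f) = −0.4165·ln(0.07) = 1.108 s.

1.11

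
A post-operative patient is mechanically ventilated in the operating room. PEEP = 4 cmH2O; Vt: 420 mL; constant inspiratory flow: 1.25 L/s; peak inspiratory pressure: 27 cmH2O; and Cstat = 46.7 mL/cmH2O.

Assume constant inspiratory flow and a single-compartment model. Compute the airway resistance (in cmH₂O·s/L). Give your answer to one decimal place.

11.2

Equation of motion (constant flow): PIP = Vt/C + R·V̇ + PEEP.
R·V̇ = PIP − Vt/C − PEEP = 27 − 420/46.7 − 4 = 27 − 8.994 − 4 = 14.006 cmH2O.
R = 14.006 / 1.25 = 11.205 cmH2O·s/L.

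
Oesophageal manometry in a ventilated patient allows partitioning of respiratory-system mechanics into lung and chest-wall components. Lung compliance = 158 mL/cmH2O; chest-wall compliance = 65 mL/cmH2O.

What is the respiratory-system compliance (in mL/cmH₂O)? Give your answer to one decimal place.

46.1

Lung and chest wall are elastances in series: 1/Crs = 1/CL + 1/Ccw.
1/Crs = 1/158 + 1/65 = 0.02171.
Crs = 46.062 mL/cmH2O.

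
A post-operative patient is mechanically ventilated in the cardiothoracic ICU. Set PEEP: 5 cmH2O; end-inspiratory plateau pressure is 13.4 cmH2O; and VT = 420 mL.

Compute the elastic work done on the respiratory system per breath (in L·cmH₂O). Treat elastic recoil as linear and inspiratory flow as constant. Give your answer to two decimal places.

1.76

Elastic work ≈ ½ × (Pplat − PEEP) × Vt = 0.5 × (13.4 − 5) × 0.420 L = 0.5 × 8.4 × 0.420 = 1.764 L·cmH2O.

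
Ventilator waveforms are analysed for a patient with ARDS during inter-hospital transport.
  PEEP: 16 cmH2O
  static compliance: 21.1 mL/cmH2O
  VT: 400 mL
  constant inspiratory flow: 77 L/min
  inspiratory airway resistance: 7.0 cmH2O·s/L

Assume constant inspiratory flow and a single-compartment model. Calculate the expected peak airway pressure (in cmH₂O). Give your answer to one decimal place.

43.9

Flow: 77 L/min ÷ 60 = 1.2833 L/s.
Equation of motion (constant flow): PIP = Vt/C + R·V̇ + PEEP.
PIP = 400/21.1 + 7.0×1.2833 + 16 = 18.957 + 8.983 + 16 = 43.94 cmH2O.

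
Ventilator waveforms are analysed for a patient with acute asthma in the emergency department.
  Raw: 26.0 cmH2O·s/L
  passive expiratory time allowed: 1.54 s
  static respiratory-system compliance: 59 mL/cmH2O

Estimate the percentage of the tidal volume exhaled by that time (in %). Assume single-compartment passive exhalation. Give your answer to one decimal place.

τ = R × C = 26.0 × 59 mL/cmH2O = 26.0 × 0.059 L/cmH2O = 1.534 s.
Passive exhalation: V(t)/V₀ = e^(−t/τ) = e^(−1.54/1.534) = 0.3664.
Fraction exhaled = 1 − 0.3664 = 0.6336 → 63.36%.

63.4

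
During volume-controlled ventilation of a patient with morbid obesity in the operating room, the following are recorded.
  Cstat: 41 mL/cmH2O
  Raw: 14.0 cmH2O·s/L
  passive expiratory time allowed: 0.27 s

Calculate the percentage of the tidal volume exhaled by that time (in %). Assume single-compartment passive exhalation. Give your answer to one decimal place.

τ = R × C = 14.0 × 41 mL/cmH2O = 14.0 × 0.041 L/cmH2O = 0.574 s.
Passive exhalation: V(t)/V₀ = e^(−t/τ) = e^(−0.27/0.574) = 0.6248.
Fraction exhaled = 1 − 0.6248 = 0.3752 → 37.52%.

37.5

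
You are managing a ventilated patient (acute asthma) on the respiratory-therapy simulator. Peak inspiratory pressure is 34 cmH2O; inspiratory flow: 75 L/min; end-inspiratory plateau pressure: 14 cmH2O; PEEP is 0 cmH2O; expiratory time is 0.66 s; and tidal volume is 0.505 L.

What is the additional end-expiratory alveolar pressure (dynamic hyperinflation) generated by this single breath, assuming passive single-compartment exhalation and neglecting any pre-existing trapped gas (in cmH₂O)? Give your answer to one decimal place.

4.5

Flow: 75 L/min ÷ 60 = 1.25 L/s.
R = (PIP − Pplat)/V̇ = (34 − 14) / 1.25 = 20.0/1.25 = 16.0 cmH2O·s/L.
C = Vt/(Pplat − PEEP) = 505.0 / (14 − 0) = 505.0/14.0 = 36.071 mL/cmH2O.
τ = R × C = 16.0 × 0.03607 L/cmH2O = 0.5771 s.
Fraction remaining = e^(−Te/τ) = e^(−0.66/0.5771) = 0.3187; trapped volume = 505.0 × 0.3187 = 160.94 mL.
Additional alveolar pressure from trapping ≈ V_trapped / C = 160.94 / 36.071 = 4.462 cmH2O.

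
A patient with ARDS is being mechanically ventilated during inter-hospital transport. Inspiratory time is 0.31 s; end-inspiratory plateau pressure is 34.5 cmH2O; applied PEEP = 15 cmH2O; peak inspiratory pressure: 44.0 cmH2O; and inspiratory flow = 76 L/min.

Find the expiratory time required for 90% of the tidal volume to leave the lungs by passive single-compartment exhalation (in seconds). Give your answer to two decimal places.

0.35

Flow: 76 L/min ÷ 60 = 1.2667 L/s.
Vt = flow × Ti = 1.2667 L/s × 0.31 s × 1000 mL/L = 392.68 mL.
R = (PIP − Pplat)/V̇ = (44.0 − 34.5) / 1.2667 = 9.5/1.2667 = 7.5 cmH2O·s/L.
C = Vt/(Pplat − PEEP) = 392.68 / (34.5 − 15) = 392.68/19.5 = 20.137 mL/cmH2O.
τ = R × C = 7.5 × 0.02014 L/cmH2O = 0.1511 s.
t = −τ·ln(1 − 0.90) = −0.1511·ln(0.1) = 0.3479 s.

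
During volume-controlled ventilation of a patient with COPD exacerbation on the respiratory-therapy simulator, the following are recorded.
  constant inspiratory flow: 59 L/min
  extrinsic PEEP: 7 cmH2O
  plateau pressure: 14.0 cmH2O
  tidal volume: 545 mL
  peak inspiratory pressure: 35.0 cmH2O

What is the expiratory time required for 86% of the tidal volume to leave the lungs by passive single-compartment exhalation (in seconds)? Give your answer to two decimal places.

3.27

Flow: 59 L/min ÷ 60 = 0.9833 L/s.
R = (PIP − Pplat)/V̇ = (35.0 − 14.0) / 0.9833 = 21.0/0.9833 = 21.357 cmH2O·s/L.
C = Vt/(Pplat − PEEP) = 545.0 / (14.0 − 7) = 545.0/7.0 = 77.857 mL/cmH2O.
τ = R × C = 21.357 × 0.07786 L/cmH2O = 1.663 s.
t = −τ·ln(1 − 0.86) = −1.663·ln(0.14) = 3.27 s.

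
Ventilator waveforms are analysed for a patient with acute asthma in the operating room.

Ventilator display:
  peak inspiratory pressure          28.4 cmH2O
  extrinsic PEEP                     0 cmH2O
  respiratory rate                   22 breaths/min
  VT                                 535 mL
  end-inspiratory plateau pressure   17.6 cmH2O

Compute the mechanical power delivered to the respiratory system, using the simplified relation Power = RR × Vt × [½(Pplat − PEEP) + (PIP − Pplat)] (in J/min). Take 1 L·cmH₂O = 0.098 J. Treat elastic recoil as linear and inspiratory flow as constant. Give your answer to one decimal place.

Per-breath work = Vt × [½(Pplat−PEEP) + (PIP−Pplat)] = 0.535 × [0.5×17.6 + 10.8] = 0.535 × 19.6 = 10.486 L·cmH2O.
Power = 22 × 10.486 = 230.69 L·cmH2O/min.
× 0.098 J/(L·cmH2O) → 22.608 J/min.

22.6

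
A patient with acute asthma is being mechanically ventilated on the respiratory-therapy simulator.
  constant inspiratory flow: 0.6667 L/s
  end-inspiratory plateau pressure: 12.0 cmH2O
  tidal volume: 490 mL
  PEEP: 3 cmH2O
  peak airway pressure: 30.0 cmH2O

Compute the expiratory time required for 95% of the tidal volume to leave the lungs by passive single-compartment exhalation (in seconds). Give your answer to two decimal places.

R = (PIP − Pplat)/V̇ = (30.0 − 12.0) / 0.6667 = 18.0/0.6667 = 26.999 cmH2O·s/L.
C = Vt/(Pplat − PEEP) = 490.0 / (12.0 − 3) = 490.0/9.0 = 54.444 mL/cmH2O.
τ = R × C = 26.999 × 0.05444 L/cmH2O = 1.47 s.
t = −τ·ln(1 − 0.95) = −1.47·ln(0.05) = 4.404 s.

4.40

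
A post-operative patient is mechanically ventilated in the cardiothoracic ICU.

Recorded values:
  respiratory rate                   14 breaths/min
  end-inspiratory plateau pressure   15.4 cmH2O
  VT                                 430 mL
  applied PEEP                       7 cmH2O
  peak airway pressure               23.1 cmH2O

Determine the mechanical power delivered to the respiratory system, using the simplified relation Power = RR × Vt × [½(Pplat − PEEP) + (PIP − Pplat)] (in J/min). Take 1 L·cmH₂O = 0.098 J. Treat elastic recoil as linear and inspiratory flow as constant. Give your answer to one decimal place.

Per-breath work = Vt × [½(Pplat−PEEP) + (PIP−Pplat)] = 0.430 × [0.5×8.4 + 7.7] = 0.430 × 11.9 = 5.117 L·cmH2O.
Power = 14 × 5.117 = 71.638 L·cmH2O/min.
× 0.098 J/(L·cmH2O) → 7.021 J/min.

7.0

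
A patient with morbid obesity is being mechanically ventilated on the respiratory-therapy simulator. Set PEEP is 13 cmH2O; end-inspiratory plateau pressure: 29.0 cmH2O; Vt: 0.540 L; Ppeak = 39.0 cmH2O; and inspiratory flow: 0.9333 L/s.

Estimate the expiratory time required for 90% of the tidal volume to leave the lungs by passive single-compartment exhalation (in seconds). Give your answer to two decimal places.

0.83

R = (PIP − Pplat)/V̇ = (39.0 − 29.0) / 0.9333 = 10.0/0.9333 = 10.715 cmH2O·s/L.
C = Vt/(Pplat − PEEP) = 540.0 / (29.0 − 13) = 540.0/16.0 = 33.75 mL/cmH2O.
τ = R × C = 10.715 × 0.03375 L/cmH2O = 0.3616 s.
t = −τ·ln(1 − 0.90) = −0.3616·ln(0.1) = 0.8326 s.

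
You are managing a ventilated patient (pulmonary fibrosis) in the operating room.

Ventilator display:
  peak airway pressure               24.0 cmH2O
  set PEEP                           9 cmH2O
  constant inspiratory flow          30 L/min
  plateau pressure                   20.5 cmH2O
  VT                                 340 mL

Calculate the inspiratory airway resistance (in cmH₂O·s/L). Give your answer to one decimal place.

7.0

Flow: 30 L/min ÷ 60 = 0.5 L/s.
Raw = (PIP − Pplat) / flow = (24.0 − 20.5) / 0.5 = 3.5 / 0.5 = 7.0 cmH2O·s/L.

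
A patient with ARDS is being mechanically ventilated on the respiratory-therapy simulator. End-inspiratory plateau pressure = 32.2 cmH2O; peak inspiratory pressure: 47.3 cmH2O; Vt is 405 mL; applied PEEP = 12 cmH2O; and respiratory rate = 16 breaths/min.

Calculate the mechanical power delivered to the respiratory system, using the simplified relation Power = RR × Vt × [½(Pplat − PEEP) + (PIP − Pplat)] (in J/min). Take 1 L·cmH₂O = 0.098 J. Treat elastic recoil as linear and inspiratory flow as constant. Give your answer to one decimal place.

Per-breath work = Vt × [½(Pplat−PEEP) + (PIP−Pplat)] = 0.405 × [0.5×20.2 + 15.1] = 0.405 × 25.2 = 10.206 L·cmH2O.
Power = 16 × 10.206 = 163.3 L·cmH2O/min.
× 0.098 J/(L·cmH2O) → 16.003 J/min.

16.0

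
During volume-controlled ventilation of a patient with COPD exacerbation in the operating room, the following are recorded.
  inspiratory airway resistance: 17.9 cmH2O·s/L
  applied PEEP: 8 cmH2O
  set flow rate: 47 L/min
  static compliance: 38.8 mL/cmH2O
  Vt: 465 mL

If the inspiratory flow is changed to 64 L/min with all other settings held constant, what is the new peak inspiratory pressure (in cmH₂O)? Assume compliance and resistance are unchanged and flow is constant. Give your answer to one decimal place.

Flow: 47 L/min ÷ 60 = 0.7833 L/s.
New flow: 64 L/min ÷ 60 = 1.0667 L/s.
PIP = Vt/C + R·V̇ + PEEP (constant-flow equation of motion).
Only the resistive term changes: ΔPIP = R × ΔV̇ = 17.9 × (1.0667 − 0.7833) = 17.9 × 0.2834 = 5.073 cmH2O.
Original PIP = 465/38.8 + 17.9×0.7833 + 8 = 34.006 cmH2O; new PIP = 34.006 + (5.073) = 39.079 cmH2O.

39.1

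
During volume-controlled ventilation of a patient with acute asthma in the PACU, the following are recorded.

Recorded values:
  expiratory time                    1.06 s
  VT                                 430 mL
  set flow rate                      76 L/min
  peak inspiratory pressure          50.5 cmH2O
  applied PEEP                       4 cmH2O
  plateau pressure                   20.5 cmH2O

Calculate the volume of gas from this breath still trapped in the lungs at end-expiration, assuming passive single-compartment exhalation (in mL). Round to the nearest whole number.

Flow: 76 L/min ÷ 60 = 1.2667 L/s.
R = (PIP − Pplat)/V̇ = (50.5 − 20.5) / 1.2667 = 30.0/1.2667 = 23.684 cmH2O·s/L.
C = Vt/(Pplat − PEEP) = 430.0 / (20.5 − 4) = 430.0/16.5 = 26.061 mL/cmH2O.
τ = R × C = 23.684 × 0.02606 L/cmH2O = 0.6172 s.
Fraction remaining = e^(−Te/τ) = e^(−1.06/0.6172) = 0.1795.
Trapped volume = 430.0 × 0.1795 = 77.185 mL.

77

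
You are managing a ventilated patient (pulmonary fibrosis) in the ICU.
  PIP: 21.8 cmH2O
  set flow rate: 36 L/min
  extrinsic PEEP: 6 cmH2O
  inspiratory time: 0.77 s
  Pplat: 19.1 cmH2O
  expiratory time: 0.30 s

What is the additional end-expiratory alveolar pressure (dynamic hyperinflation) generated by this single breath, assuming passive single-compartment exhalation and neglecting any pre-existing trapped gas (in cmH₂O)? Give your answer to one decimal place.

Flow: 36 L/min ÷ 60 = 0.6 L/s.
Vt = flow × Ti = 0.6 L/s × 0.77 s × 1000 mL/L = 462.0 mL.
R = (PIP − Pplat)/V̇ = (21.8 − 19.1) / 0.6 = 2.7/0.6 = 4.5 cmH2O·s/L.
C = Vt/(Pplat − PEEP) = 462.0 / (19.1 − 6) = 462.0/13.1 = 35.267 mL/cmH2O.
τ = R × C = 4.5 × 0.03527 L/cmH2O = 0.1587 s.
Fraction remaining = e^(−Te/τ) = e^(−0.30/0.1587) = 0.151; trapped volume = 462.0 × 0.151 = 69.762 mL.
Additional alveolar pressure from trapping ≈ V_trapped / C = 69.762 / 35.267 = 1.978 cmH2O.

2.0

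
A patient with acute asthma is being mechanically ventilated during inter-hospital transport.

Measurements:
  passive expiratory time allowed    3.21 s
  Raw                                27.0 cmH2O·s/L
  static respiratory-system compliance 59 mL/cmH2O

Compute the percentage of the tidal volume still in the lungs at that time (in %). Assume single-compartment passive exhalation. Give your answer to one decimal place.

τ = R × C = 27.0 × 59 mL/cmH2O = 27.0 × 0.059 L/cmH2O = 1.593 s.
Passive exhalation: V(t)/V₀ = e^(−t/τ) = e^(−3.21/1.593) = 0.1333.
Fraction remaining = 0.1333 → 13.33%.

13.3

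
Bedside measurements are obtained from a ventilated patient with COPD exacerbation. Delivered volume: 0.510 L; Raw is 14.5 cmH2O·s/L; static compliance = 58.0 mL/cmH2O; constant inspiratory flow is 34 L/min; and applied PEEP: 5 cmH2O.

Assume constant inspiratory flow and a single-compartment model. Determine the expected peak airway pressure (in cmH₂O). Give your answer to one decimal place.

Flow: 34 L/min ÷ 60 = 0.5667 L/s.
Equation of motion (constant flow): PIP = Vt/C + R·V̇ + PEEP.
PIP = 510/58.0 + 14.5×0.5667 + 5 = 8.793 + 8.217 + 5 = 22.01 cmH2O.

22.0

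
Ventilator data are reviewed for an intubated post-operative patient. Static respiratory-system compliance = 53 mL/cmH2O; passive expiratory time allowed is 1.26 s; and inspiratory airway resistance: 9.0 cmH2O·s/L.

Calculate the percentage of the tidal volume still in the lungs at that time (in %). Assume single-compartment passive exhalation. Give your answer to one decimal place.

τ = R × C = 9.0 × 53 mL/cmH2O = 9.0 × 0.053 L/cmH2O = 0.477 s.
Passive exhalation: V(t)/V₀ = e^(−t/τ) = e^(−1.26/0.477) = 0.07125.
Fraction remaining = 0.07125 → 7.125%.

7.1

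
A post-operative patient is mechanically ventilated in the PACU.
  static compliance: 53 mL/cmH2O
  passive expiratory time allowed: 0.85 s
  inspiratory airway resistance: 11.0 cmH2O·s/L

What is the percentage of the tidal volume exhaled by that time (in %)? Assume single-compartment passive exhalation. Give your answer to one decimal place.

τ = R × C = 11.0 × 53 mL/cmH2O = 11.0 × 0.053 L/cmH2O = 0.583 s.
Passive exhalation: V(t)/V₀ = e^(−t/τ) = e^(−0.85/0.583) = 0.2327.
Fraction exhaled = 1 − 0.2327 = 0.7673 → 76.73%.

76.7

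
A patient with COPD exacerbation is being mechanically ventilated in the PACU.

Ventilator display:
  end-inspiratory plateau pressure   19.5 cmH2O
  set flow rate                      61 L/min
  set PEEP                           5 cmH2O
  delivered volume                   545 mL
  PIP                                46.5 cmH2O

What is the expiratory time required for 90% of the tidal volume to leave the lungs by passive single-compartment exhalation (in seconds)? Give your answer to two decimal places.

Flow: 61 L/min ÷ 60 = 1.0167 L/s.
R = (PIP − Pplat)/V̇ = (46.5 − 19.5) / 1.0167 = 27.0/1.0167 = 26.557 cmH2O·s/L.
C = Vt/(Pplat − PEEP) = 545.0 / (19.5 − 5) = 545.0/14.5 = 37.586 mL/cmH2O.
τ = R × C = 26.557 × 0.03759 L/cmH2O = 0.9983 s.
t = −τ·ln(1 − 0.90) = −0.9983·ln(0.1) = 2.299 s.

2.30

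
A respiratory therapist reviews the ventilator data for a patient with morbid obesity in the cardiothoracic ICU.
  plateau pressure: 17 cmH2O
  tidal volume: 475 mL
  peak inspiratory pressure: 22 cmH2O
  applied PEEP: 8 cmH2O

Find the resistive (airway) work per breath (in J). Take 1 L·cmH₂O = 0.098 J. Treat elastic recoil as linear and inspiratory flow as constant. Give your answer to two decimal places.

0.23

With constant inspiratory flow the resistive pressure is constant at PIP − Pplat = 22 − 17 = 5.0 cmH2O, so resistive work = 5.0 × 0.475 = 2.375 L·cmH2O.
× 0.098 J/(L·cmH2O) → 0.2328 J.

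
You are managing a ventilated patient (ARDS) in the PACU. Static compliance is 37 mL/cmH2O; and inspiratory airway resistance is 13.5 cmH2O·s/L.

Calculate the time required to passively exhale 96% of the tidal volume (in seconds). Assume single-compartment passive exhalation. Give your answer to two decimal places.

1.61

τ = R × C = 13.5 × 37 mL/cmH2O = 13.5 × 0.037 L/cmH2O = 0.4995 s.
Exhaled fraction f = 1 − e^(−t/τ) → t = −τ·ln(1 − f) = −0.4995·ln(0.04) = 1.608 s.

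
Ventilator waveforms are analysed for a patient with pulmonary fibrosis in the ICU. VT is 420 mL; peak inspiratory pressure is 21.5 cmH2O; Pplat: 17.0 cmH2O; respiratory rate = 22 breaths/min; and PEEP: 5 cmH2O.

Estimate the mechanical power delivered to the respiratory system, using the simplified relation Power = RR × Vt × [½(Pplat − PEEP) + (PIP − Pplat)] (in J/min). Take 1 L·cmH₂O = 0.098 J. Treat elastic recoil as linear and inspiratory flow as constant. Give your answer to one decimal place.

9.5

Per-breath work = Vt × [½(Pplat−PEEP) + (PIP−Pplat)] = 0.420 × [0.5×12.0 + 4.5] = 0.420 × 10.5 = 4.41 L·cmH2O.
Power = 22 × 4.41 = 97.02 L·cmH2O/min.
× 0.098 J/(L·cmH2O) → 9.508 J/min.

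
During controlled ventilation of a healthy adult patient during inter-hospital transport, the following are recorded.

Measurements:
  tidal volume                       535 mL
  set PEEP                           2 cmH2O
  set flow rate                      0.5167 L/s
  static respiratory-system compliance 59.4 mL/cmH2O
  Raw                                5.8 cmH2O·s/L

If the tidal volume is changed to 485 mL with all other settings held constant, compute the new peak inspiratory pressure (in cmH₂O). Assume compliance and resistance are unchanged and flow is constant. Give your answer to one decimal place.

13.2

PIP = Vt/C + R·V̇ + PEEP (constant-flow equation of motion).
Only the elastic term changes: ΔPIP = ΔVt / C = (485 − 535) / 59.4 = -0.8418 cmH2O.
Original PIP = 535/59.4 + 5.8×0.5167 + 2 = 14.004 cmH2O; new PIP = 14.004 + (-0.8418) = 13.162 cmH2O.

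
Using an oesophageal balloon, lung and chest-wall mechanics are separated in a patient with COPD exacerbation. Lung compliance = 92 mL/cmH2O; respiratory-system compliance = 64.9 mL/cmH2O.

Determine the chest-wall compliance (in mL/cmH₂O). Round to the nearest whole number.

220

1/Ccw = 1/Crs − 1/CL.
1/Ccw = 1/64.9 − 1/92 = 0.004539.
Ccw = 220.31 mL/cmH2O.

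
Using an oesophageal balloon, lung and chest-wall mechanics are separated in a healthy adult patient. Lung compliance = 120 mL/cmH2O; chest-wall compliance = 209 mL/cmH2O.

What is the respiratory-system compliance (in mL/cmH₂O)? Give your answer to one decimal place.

76.2

Lung and chest wall are elastances in series: 1/Crs = 1/CL + 1/Ccw.
1/Crs = 1/120 + 1/209 = 0.01312.
Crs = 76.22 mL/cmH2O.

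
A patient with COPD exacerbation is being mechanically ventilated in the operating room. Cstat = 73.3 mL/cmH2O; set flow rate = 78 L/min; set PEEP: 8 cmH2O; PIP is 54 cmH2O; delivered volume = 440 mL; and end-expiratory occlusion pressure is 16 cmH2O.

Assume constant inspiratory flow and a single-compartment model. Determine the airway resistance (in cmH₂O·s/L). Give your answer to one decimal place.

Flow: 78 L/min ÷ 60 = 1.3 L/s.
Total PEEP = 16 cmH2O (set 8 + intrinsic 8); this is the baseline alveolar pressure.
Equation of motion (constant flow): PIP = Vt/C + R·V̇ + PEEP.
R·V̇ = PIP − Vt/C − PEEP = 54 − 440/73.3 − 16 = 54 − 6.003 − 16 = 31.997 cmH2O.
R = 31.997 / 1.3 = 24.613 cmH2O·s/L.

24.6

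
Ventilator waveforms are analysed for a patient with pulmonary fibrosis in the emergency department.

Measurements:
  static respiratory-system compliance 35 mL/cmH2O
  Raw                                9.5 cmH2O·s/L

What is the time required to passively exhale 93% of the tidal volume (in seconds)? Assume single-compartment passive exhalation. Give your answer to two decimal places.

τ = R × C = 9.5 × 35 mL/cmH2O = 9.5 × 0.035 L/cmH2O = 0.3325 s.
Exhaled fraction f = 1 − e^(−t/τ) → t = −τ·ln(1 − f) = −0.3325·ln(0.07) = 0.8842 s.

0.88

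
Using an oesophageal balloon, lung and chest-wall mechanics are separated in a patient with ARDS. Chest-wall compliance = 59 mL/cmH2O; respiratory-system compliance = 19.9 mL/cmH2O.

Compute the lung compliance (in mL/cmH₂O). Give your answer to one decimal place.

1/CL = 1/Crs − 1/Ccw.
1/CL = 1/19.9 − 1/59 = 0.0333.
CL = 30.03 mL/cmH2O.

30.0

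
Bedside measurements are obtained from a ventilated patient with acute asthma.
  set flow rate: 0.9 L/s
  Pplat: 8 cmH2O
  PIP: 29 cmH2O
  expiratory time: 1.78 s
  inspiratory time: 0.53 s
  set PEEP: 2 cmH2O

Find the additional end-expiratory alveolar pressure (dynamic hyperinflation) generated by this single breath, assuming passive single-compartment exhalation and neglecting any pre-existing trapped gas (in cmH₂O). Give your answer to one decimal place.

Vt = flow × Ti = 0.9 L/s × 0.53 s × 1000 mL/L = 477.0 mL.
R = (PIP − Pplat)/V̇ = (29 − 8) / 0.9 = 21.0/0.9 = 23.333 cmH2O·s/L.
C = Vt/(Pplat − PEEP) = 477.0 / (8 − 2) = 477.0/6.0 = 79.5 mL/cmH2O.
τ = R × C = 23.333 × 0.0795 L/cmH2O = 1.855 s.
Fraction remaining = e^(−Te/τ) = e^(−1.78/1.855) = 0.3831; trapped volume = 477.0 × 0.3831 = 182.74 mL.
Additional alveolar pressure from trapping ≈ V_trapped / C = 182.74 / 79.5 = 2.299 cmH2O.

2.3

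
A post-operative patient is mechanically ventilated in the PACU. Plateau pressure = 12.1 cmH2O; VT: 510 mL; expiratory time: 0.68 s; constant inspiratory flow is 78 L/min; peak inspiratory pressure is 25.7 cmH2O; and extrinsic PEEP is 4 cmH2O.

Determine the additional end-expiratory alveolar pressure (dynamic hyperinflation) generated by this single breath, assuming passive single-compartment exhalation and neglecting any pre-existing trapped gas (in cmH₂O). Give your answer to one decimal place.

Flow: 78 L/min ÷ 60 = 1.3 L/s.
R = (PIP − Pplat)/V̇ = (25.7 − 12.1) / 1.3 = 13.6/1.3 = 10.462 cmH2O·s/L.
C = Vt/(Pplat − PEEP) = 510.0 / (12.1 − 4) = 510.0/8.1 = 62.963 mL/cmH2O.
τ = R × C = 10.462 × 0.06296 L/cmH2O = 0.6587 s.
Fraction remaining = e^(−Te/τ) = e^(−0.68/0.6587) = 0.3562; trapped volume = 510.0 × 0.3562 = 181.66 mL.
Additional alveolar pressure from trapping ≈ V_trapped / C = 181.66 / 62.963 = 2.885 cmH2O.

2.9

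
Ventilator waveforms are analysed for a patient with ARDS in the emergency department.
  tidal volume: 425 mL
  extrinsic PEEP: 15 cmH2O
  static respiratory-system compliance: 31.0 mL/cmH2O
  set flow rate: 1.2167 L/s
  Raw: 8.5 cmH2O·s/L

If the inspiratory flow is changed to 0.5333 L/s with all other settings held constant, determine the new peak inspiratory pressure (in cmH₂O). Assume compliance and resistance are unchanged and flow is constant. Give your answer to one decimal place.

PIP = Vt/C + R·V̇ + PEEP (constant-flow equation of motion).
Only the resistive term changes: ΔPIP = R × ΔV̇ = 8.5 × (0.5333 − 1.2167) = 8.5 × -0.6834 = -5.809 cmH2O.
Original PIP = 425/31.0 + 8.5×1.2167 + 15 = 39.052 cmH2O; new PIP = 39.052 + (-5.809) = 33.243 cmH2O.

33.2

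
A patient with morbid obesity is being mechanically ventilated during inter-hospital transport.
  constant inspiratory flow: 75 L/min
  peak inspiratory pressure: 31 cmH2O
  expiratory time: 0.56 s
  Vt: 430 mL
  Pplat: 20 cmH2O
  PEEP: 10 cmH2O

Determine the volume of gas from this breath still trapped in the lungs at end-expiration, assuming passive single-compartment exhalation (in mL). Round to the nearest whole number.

Flow: 75 L/min ÷ 60 = 1.25 L/s.
R = (PIP − Pplat)/V̇ = (31 − 20) / 1.25 = 11.0/1.25 = 8.8 cmH2O·s/L.
C = Vt/(Pplat − PEEP) = 430.0 / (20 − 10) = 430.0/10.0 = 43.0 mL/cmH2O.
τ = R × C = 8.8 × 0.043 L/cmH2O = 0.3784 s.
Fraction remaining = e^(−Te/τ) = e^(−0.56/0.3784) = 0.2277.
Trapped volume = 430.0 × 0.2277 = 97.911 mL.

98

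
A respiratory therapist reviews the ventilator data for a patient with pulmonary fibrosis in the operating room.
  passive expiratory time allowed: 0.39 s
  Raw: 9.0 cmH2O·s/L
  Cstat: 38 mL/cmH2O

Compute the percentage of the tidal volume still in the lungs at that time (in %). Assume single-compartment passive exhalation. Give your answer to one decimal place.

32.0

τ = R × C = 9.0 × 38 mL/cmH2O = 9.0 × 0.038 L/cmH2O = 0.342 s.
Passive exhalation: V(t)/V₀ = e^(−t/τ) = e^(−0.39/0.342) = 0.3197.
Fraction remaining = 0.3197 → 31.97%.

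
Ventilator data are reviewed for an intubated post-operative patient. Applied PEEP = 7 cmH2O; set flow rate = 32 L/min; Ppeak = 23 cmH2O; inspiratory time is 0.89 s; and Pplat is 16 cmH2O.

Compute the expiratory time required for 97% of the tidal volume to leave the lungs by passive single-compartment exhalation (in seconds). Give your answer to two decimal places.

2.43

Flow: 32 L/min ÷ 60 = 0.5333 L/s.
Vt = flow × Ti = 0.5333 L/s × 0.89 s × 1000 mL/L = 474.64 mL.
R = (PIP − Pplat)/V̇ = (23 − 16) / 0.5333 = 7.0/0.5333 = 13.126 cmH2O·s/L.
C = Vt/(Pplat − PEEP) = 474.64 / (16 − 7) = 474.64/9.0 = 52.738 mL/cmH2O.
τ = R × C = 13.126 × 0.05274 L/cmH2O = 0.6923 s.
t = −τ·ln(1 − 0.97) = −0.6923·ln(0.03) = 2.428 s.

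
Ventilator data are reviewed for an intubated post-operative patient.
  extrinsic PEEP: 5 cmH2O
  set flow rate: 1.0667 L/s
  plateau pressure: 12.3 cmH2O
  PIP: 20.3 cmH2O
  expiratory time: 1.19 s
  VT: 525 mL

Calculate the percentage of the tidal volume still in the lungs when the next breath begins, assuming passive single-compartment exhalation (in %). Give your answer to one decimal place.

R = (PIP − Pplat)/V̇ = (20.3 − 12.3) / 1.0667 = 8.0/1.0667 = 7.5 cmH2O·s/L.
C = Vt/(Pplat − PEEP) = 525.0 / (12.3 − 5) = 525.0/7.3 = 71.918 mL/cmH2O.
τ = R × C = 7.5 × 0.07192 L/cmH2O = 0.5394 s.
Fraction remaining at end-expiration = e^(−Te/τ) = e^(−1.19/0.5394) = 0.1101 → 11.01%.

11.0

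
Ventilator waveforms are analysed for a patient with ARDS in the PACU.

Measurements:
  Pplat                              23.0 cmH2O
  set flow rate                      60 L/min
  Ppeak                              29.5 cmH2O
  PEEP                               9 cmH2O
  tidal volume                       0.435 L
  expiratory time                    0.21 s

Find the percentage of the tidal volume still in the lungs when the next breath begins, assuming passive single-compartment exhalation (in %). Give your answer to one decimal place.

35.4

Flow: 60 L/min ÷ 60 = 1 L/s.
R = (PIP − Pplat)/V̇ = (29.5 − 23.0) / 1 = 6.5/1 = 6.5 cmH2O·s/L.
C = Vt/(Pplat − PEEP) = 435.0 / (23.0 − 9) = 435.0/14.0 = 31.071 mL/cmH2O.
τ = R × C = 6.5 × 0.03107 L/cmH2O = 0.202 s.
Fraction remaining at end-expiration = e^(−Te/τ) = e^(−0.21/0.202) = 0.3536 → 35.36%.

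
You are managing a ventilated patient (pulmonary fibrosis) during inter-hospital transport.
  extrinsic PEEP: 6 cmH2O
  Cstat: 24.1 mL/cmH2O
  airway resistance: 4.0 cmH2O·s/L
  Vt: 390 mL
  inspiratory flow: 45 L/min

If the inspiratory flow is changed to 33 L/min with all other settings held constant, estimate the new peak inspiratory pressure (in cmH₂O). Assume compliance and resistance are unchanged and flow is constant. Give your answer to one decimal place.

Flow: 45 L/min ÷ 60 = 0.75 L/s.
New flow: 33 L/min ÷ 60 = 0.55 L/s.
PIP = Vt/C + R·V̇ + PEEP (constant-flow equation of motion).
Only the resistive term changes: ΔPIP = R × ΔV̇ = 4.0 × (0.55 − 0.75) = 4.0 × -0.2 = -0.8 cmH2O.
Original PIP = 390/24.1 + 4.0×0.75 + 6 = 25.183 cmH2O; new PIP = 25.183 + (-0.8) = 24.383 cmH2O.

24.4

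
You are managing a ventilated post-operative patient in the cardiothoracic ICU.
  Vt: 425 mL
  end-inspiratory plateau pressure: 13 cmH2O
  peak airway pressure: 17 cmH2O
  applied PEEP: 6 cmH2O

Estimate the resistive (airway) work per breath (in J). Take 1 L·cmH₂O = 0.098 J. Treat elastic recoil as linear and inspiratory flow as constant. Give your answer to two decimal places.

With constant inspiratory flow the resistive pressure is constant at PIP − Pplat = 17 − 13 = 4.0 cmH2O, so resistive work = 4.0 × 0.425 = 1.7 L·cmH2O.
× 0.098 J/(L·cmH2O) → 0.1666 J.

0.17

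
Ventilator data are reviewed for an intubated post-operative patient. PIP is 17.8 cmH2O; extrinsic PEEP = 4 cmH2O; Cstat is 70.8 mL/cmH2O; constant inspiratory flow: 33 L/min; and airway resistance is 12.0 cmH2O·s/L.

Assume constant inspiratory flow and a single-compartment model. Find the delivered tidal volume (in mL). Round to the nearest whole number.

Flow: 33 L/min ÷ 60 = 0.55 L/s.
Equation of motion (constant flow): PIP = Vt/C + R·V̇ + PEEP.
Vt/C = PIP − R·V̇ − PEEP = 17.8 − 6.6 − 4 = 7.2 cmH2O.
Vt = C × 7.2 = 70.8 × 7.2 = 509.76 mL.

510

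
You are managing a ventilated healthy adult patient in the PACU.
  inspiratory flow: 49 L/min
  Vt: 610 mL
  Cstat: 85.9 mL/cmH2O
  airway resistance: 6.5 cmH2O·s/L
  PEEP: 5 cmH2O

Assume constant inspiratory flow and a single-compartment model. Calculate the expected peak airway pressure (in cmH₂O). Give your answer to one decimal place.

Flow: 49 L/min ÷ 60 = 0.8167 L/s.
Equation of motion (constant flow): PIP = Vt/C + R·V̇ + PEEP.
PIP = 610/85.9 + 6.5×0.8167 + 5 = 7.101 + 5.309 + 5 = 17.41 cmH2O.

17.4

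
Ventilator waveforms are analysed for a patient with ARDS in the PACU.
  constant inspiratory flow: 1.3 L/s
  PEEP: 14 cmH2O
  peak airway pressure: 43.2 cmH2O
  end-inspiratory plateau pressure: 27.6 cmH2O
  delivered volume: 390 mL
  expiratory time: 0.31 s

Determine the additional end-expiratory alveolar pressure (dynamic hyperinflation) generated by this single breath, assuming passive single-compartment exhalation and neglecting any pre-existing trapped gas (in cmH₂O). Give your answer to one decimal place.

5.5

R = (PIP − Pplat)/V̇ = (43.2 − 27.6) / 1.3 = 15.6/1.3 = 12.0 cmH2O·s/L.
C = Vt/(Pplat − PEEP) = 390.0 / (27.6 − 14) = 390.0/13.6 = 28.676 mL/cmH2O.
τ = R × C = 12.0 × 0.02868 L/cmH2O = 0.3442 s.
Fraction remaining = e^(−Te/τ) = e^(−0.31/0.3442) = 0.4063; trapped volume = 390.0 × 0.4063 = 158.46 mL.
Additional alveolar pressure from trapping ≈ V_trapped / C = 158.46 / 28.676 = 5.526 cmH2O.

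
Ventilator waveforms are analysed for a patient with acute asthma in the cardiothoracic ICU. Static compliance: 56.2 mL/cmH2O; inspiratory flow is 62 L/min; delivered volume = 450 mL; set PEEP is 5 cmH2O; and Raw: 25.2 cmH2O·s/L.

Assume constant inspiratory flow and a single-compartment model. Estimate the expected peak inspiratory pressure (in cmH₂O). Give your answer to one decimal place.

Flow: 62 L/min ÷ 60 = 1.0333 L/s.
Equation of motion (constant flow): PIP = Vt/C + R·V̇ + PEEP.
PIP = 450/56.2 + 25.2×1.0333 + 5 = 8.007 + 26.039 + 5 = 39.046 cmH2O.

39.0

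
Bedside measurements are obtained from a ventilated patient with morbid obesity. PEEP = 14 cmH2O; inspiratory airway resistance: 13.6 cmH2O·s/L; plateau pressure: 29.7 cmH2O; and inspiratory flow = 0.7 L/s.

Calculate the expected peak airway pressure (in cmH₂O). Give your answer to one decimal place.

PIP = Pplat + Raw × flow = 29.7 + 13.6 × 0.7 = 29.7 + 9.52 = 39.22 cmH2O.

39.2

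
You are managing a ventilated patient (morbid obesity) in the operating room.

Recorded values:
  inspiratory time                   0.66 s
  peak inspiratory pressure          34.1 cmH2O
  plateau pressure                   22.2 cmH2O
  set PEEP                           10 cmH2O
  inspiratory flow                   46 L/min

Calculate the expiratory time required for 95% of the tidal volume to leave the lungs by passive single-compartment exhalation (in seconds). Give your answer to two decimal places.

Flow: 46 L/min ÷ 60 = 0.7667 L/s.
Vt = flow × Ti = 0.7667 L/s × 0.66 s × 1000 mL/L = 506.02 mL.
R = (PIP − Pplat)/V̇ = (34.1 − 22.2) / 0.7667 = 11.9/0.7667 = 15.521 cmH2O·s/L.
C = Vt/(Pplat − PEEP) = 506.02 / (22.2 − 10) = 506.02/12.2 = 41.477 mL/cmH2O.
τ = R × C = 15.521 × 0.04148 L/cmH2O = 0.6438 s.
t = −τ·ln(1 − 0.95) = −0.6438·ln(0.05) = 1.929 s.

1.93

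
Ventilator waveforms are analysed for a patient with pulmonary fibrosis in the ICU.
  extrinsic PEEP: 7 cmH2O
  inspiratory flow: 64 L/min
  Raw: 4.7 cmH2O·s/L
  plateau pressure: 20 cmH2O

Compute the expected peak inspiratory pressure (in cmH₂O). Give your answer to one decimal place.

Flow: 64 L/min ÷ 60 = 1.0667 L/s.
PIP = Pplat + Raw × flow = 20 + 4.7 × 1.0667 = 20 + 5.013 = 25.013 cmH2O.

25.0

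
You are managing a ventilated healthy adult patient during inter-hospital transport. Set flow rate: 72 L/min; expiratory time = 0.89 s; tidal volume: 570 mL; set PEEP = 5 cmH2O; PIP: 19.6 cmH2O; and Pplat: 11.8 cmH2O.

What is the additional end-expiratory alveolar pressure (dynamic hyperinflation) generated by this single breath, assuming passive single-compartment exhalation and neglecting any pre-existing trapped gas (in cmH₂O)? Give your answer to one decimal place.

1.3

Flow: 72 L/min ÷ 60 = 1.2 L/s.
R = (PIP − Pplat)/V̇ = (19.6 − 11.8) / 1.2 = 7.8/1.2 = 6.5 cmH2O·s/L.
C = Vt/(Pplat − PEEP) = 570.0 / (11.8 − 5) = 570.0/6.8 = 83.824 mL/cmH2O.
τ = R × C = 6.5 × 0.08382 L/cmH2O = 0.5448 s.
Fraction remaining = e^(−Te/τ) = e^(−0.89/0.5448) = 0.1952; trapped volume = 570.0 × 0.1952 = 111.26 mL.
Additional alveolar pressure from trapping ≈ V_trapped / C = 111.26 / 83.824 = 1.327 cmH2O.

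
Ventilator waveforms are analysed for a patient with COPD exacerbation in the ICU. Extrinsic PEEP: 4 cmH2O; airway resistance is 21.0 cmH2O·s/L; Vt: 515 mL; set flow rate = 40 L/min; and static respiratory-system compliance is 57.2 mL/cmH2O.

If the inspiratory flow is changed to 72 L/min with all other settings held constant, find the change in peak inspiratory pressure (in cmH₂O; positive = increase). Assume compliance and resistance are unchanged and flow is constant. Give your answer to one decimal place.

Flow: 40 L/min ÷ 60 = 0.6667 L/s.
New flow: 72 L/min ÷ 60 = 1.2 L/s.
PIP = Vt/C + R·V̇ + PEEP (constant-flow equation of motion).
Only the resistive term changes: ΔPIP = R × ΔV̇ = 21.0 × (1.2 − 0.6667) = 21.0 × 0.5333 = 11.199 cmH2O.

11.2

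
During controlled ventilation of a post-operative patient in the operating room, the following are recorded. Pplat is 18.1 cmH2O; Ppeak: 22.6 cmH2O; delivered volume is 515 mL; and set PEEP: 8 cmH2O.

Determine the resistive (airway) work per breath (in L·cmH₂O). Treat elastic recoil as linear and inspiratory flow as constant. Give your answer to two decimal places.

With constant inspiratory flow the resistive pressure is constant at PIP − Pplat = 22.6 − 18.1 = 4.5 cmH2O, so resistive work = 4.5 × 0.515 = 2.318 L·cmH2O.

2.32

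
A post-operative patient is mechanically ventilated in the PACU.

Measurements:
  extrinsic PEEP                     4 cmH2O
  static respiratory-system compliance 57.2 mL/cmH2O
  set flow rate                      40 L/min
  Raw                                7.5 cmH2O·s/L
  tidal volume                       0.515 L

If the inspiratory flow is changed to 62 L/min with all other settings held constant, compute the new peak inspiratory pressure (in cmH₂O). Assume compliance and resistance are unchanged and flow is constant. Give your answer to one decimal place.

20.8

Flow: 40 L/min ÷ 60 = 0.6667 L/s.
New flow: 62 L/min ÷ 60 = 1.0333 L/s.
PIP = Vt/C + R·V̇ + PEEP (constant-flow equation of motion).
Only the resistive term changes: ΔPIP = R × ΔV̇ = 7.5 × (1.0333 − 0.6667) = 7.5 × 0.3666 = 2.75 cmH2O.
Original PIP = 515/57.2 + 7.5×0.6667 + 4 = 18.004 cmH2O; new PIP = 18.004 + (2.75) = 20.754 cmH2O.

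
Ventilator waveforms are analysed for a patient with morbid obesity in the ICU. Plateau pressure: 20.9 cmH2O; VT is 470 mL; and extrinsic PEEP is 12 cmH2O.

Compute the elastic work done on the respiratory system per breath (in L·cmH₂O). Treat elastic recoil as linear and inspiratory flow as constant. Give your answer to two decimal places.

Elastic work ≈ ½ × (Pplat − PEEP) × Vt = 0.5 × (20.9 − 12) × 0.470 L = 0.5 × 8.9 × 0.470 = 2.092 L·cmH2O.

2.09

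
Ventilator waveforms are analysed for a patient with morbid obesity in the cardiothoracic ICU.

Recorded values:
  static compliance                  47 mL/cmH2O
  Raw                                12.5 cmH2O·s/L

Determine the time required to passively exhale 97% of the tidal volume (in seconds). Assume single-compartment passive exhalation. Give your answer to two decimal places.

τ = R × C = 12.5 × 47 mL/cmH2O = 12.5 × 0.047 L/cmH2O = 0.5875 s.
Exhaled fraction f = 1 − e^(−t/τ) → t = −τ·ln(1 − f) = −0.5875·ln(0.03) = 2.06 s.

2.06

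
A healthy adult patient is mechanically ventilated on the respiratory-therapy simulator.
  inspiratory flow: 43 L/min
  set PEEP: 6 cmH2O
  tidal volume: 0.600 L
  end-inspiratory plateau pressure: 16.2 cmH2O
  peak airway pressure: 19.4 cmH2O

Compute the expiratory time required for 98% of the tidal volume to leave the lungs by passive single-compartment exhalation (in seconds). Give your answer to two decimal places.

1.03

Flow: 43 L/min ÷ 60 = 0.7167 L/s.
R = (PIP − Pplat)/V̇ = (19.4 − 16.2) / 0.7167 = 3.2/0.7167 = 4.465 cmH2O·s/L.
C = Vt/(Pplat − PEEP) = 600.0 / (16.2 − 6) = 600.0/10.2 = 58.824 mL/cmH2O.
τ = R × C = 4.465 × 0.05882 L/cmH2O = 0.2626 s.
t = −τ·ln(1 − 0.98) = −0.2626·ln(0.02) = 1.027 s.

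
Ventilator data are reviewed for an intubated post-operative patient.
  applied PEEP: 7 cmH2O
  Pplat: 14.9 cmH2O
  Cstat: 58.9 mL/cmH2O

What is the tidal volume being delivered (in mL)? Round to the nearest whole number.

Vt = Cstat × (Pplat − PEEP) = 58.9 × (14.9 − 7) = 58.9 × 7.9 = 465.31 mL.

465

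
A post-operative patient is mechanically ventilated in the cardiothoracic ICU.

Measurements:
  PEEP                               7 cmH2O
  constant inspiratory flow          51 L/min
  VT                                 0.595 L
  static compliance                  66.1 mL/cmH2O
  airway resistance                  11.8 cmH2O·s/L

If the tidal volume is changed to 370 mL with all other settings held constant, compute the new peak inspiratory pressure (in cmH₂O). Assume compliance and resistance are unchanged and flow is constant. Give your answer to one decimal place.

Flow: 51 L/min ÷ 60 = 0.85 L/s.
PIP = Vt/C + R·V̇ + PEEP (constant-flow equation of motion).
Only the elastic term changes: ΔPIP = ΔVt / C = (370 − 595) / 66.1 = -3.404 cmH2O.
Original PIP = 595/66.1 + 11.8×0.85 + 7 = 26.032 cmH2O; new PIP = 26.032 + (-3.404) = 22.628 cmH2O.

22.6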